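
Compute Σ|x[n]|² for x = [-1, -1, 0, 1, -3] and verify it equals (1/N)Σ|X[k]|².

Time domain:
Σ|x[n]|² = |-1|² + |-1|² + |0|² + |1|² + |-3|² = 12.0000

Frequency domain:
(1/5)Σ|X[k]|² = (1/5)(|-4|² + |-3.0451-1.3143i|² + |2.5451-2.1266i|² + |2.5451+2.1266i|² + |-3.0451+1.3143i|²) = (1/5)·60.0000 = 12.0000

Both sides agree, confirming Parseval's theorem.

Σ|x[n]|² = (1/N)Σ|X[k]|² = 12.0000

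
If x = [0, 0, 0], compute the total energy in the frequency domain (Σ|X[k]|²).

Parseval: Σ|x[n]|² = (1/N)Σ|X[k]|², so Σ|X[k]|² = N·Σ|x[n]|² = 3·0.0000

Σ|X[k]|² = N·Σ|x[n]|² = 3·0.0000 = 0.0000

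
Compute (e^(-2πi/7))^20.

Since ω_7^7 = 1, powers reduce modulo 7.
20 mod 7 = 6
So ω_7^20 = ω_7^6 = e^(-2πi·6/7)

ω_7^20 = ω_7^6 = 0.6235+0.7818i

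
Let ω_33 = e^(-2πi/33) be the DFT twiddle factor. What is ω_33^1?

ω_33^1 = e^(-2πi·1/33)
= cos(-2π·1/33) + i·sin(-2π·1/33)
= cos(-2π/33) + i·sin(-2π/33)

ω_33^1 = cos(-2π/33) + i·sin(-2π/33) = 0.9819-0.1893i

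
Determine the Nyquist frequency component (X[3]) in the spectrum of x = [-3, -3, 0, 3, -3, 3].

X[3] = Σ(n=0 to 5) x[n] · ω_6^(3n) where ω_6 = e^(-2πi/6)
= (-3)·ω_6^0 + (-3)·ω_6^3 + (0)·ω_6^6 + (3)·ω_6^9 + (-3)·ω_6^12 + (3)·ω_6^15

X[3] = -9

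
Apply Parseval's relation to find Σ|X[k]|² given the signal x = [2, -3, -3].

Parseval: Σ|x[n]|² = (1/N)Σ|X[k]|², so Σ|X[k]|² = N·Σ|x[n]|² = 3·22.0000

Σ|X[k]|² = N·Σ|x[n]|² = 3·22.0000 = 66.0000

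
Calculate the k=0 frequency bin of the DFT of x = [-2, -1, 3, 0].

X[0] = Σ(n=0 to 3) x[n] · ω_4^0 = Σ x[n]
= (-2) + (-1) + (3) + (0)

X[0] = 0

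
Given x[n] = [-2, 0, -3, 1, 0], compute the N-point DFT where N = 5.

X[k] = Σ(n=0 to 4) x[n] · ω_5^(nk)
where ω_5 = e^(-2πi/5)

Computing each X[k]:
X[0] = -4
X[1] = -0.3820+2.3511i
X[2] = -2.6180-3.8042i
X[3] = -2.6180+3.8042i
X[4] = -0.3820-2.3511i

X = [-4, -0.3820+2.3511i, -2.6180-3.8042i, -2.6180+3.8042i, -0.3820-2.3511i]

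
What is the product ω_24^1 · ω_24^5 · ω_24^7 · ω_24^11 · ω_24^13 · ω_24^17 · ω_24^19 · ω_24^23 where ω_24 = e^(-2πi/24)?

The primitive 24th roots of unity are ω_24^k for k coprime to 24: k ∈ {1, 5, 7, 11, 13, 17, 19, 23}
Their product equals the constant term of the cyclotomic polynomial Φ_24(x) up to sign.
For n ≥ 3, the product of all primitive nth roots of unity is 1. (For n=1 it is 1; for n=2 it is -1.)

1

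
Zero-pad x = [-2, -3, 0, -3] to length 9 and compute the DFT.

Original 4-point DFT: [-8, -2, 4, -2]
Zero-padded 9-point DFT provides frequency interpolation.

DFT_9([x, 0, ...]) = [-8, -2.7981+4.5264i, -1.0209+0.3563i, -3.5000+2.5981i, 2.3191+3.6241i, 2.3191-3.6241i, -3.5000-2.5981i, -1.0209-0.3563i, -2.7981-4.5264i]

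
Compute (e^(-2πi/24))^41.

Since ω_24^24 = 1, powers reduce modulo 24.
41 mod 24 = 17
So ω_24^41 = ω_24^17 = e^(-2πi·17/24)

ω_24^41 = ω_24^17 = -0.2588+0.9659i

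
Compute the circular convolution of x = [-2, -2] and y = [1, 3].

(x ⊛ y)[n] = Σ(m=0 to 1) x[m] · y[(n-m) mod 2]

Computing each output sample:
(x ⊛ y)[0] = -8
(x ⊛ y)[1] = -8

x ⊛ y = [-8, -8]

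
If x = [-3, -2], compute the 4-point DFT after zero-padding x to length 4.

Original 2-point DFT: [-5, -1]
Zero-padded 4-point DFT provides frequency interpolation.

DFT_4([x, 0, ...]) = [-5, -3+2i, -1, -3-2i]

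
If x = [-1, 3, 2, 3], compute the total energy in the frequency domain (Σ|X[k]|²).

Parseval: Σ|x[n]|² = (1/N)Σ|X[k]|², so Σ|X[k]|² = N·Σ|x[n]|² = 4·23.0000

Σ|X[k]|² = N·Σ|x[n]|² = 4·23.0000 = 92.0000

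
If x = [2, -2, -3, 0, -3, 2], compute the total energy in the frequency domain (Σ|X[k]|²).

Parseval: Σ|x[n]|² = (1/N)Σ|X[k]|², so Σ|X[k]|² = N·Σ|x[n]|² = 6·30.0000

Σ|X[k]|² = N·Σ|x[n]|² = 6·30.0000 = 180.0000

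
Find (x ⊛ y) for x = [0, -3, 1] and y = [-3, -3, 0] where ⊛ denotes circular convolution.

(x ⊛ y)[n] = Σ(m=0 to 2) x[m] · y[(n-m) mod 3]

Computing each output sample:
(x ⊛ y)[0] = -3
(x ⊛ y)[1] = 9
(x ⊛ y)[2] = 6

x ⊛ y = [-3, 9, 6]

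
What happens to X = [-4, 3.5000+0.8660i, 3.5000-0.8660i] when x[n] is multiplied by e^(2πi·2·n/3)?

Modulation property: DFT(ω_3^(-2n)·x[n]) = X[(k-2) mod 3], so circularly shift X by 2 positions.

X[k-2] = [3.5000+0.8660i, 3.5000-0.8660i, -4]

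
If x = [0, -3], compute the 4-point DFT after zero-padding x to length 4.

Original 2-point DFT: [-3, 3]
Zero-padded 4-point DFT provides frequency interpolation.

DFT_4([x, 0, ...]) = [-3, 3i, 3, -3i]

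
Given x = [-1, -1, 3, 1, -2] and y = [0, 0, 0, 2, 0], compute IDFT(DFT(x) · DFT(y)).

(x ⊛ y)[n] = Σ(m=0 to 4) x[m] · y[(n-m) mod 5]

Computing each output sample:
(x ⊛ y)[0] = 6
(x ⊛ y)[1] = 2
(x ⊛ y)[2] = -4
(x ⊛ y)[3] = -2
(x ⊛ y)[4] = -2

x ⊛ y = [6, 2, -4, -2, -2]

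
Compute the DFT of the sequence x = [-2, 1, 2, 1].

X[k] = Σ(n=0 to 3) x[n] · ω_4^(nk)
where ω_4 = e^(-2πi/4)

Computing each X[k]:
X[0] = 2
X[1] = -4
X[2] = -2
X[3] = -4

X = [2, -4, -2, -4]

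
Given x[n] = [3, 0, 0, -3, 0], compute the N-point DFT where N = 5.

X[k] = Σ(n=0 to 4) x[n] · ω_5^(nk)
where ω_5 = e^(-2πi/5)

Computing each X[k]:
X[0] = 0
X[1] = 5.4271-1.7634i
X[2] = 2.0729+2.8532i
X[3] = 2.0729-2.8532i
X[4] = 5.4271+1.7634i

X = [0, 5.4271-1.7634i, 2.0729+2.8532i, 2.0729-2.8532i, 5.4271+1.7634i]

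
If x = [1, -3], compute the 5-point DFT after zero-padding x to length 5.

Original 2-point DFT: [-2, 4]
Zero-padded 5-point DFT provides frequency interpolation.

DFT_5([x, 0, ...]) = [-2, 0.0729+2.8532i, 3.4271+1.7634i, 3.4271-1.7634i, 0.0729-2.8532i]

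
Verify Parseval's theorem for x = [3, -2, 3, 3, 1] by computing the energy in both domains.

Time domain:
Σ|x[n]|² = |3|² + |-2|² + |3|² + |3|² + |1|² = 32.0000

Frequency domain:
(1/5)Σ|X[k]|² = (1/5)(|8|² + |-2.1631+2.8532i|² + |5.6631+1.7634i|² + |5.6631-1.7634i|² + |-2.1631-2.8532i|²) = (1/5)·160.0000 = 32.0000

Both sides agree, confirming Parseval's theorem.

Σ|x[n]|² = (1/N)Σ|X[k]|² = 32.0000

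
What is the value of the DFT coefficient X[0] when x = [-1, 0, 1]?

X[0] = Σ(n=0 to 2) x[n] · ω_3^0 = Σ x[n]
= (-1) + (0) + (1)

X[0] = 0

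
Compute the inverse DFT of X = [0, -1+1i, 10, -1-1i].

x[n] = (1/4) Σ(k=0 to 3) X[k] · e^(2πikn/4)

Computing each x[n]:
x[0] = 2
x[1] = -3
x[2] = 3
x[3] = -2

x = [2, -3, 3, -2]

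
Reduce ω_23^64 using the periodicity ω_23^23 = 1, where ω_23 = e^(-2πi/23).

Since ω_23^23 = 1, powers reduce modulo 23.
64 mod 23 = 18
So ω_23^64 = ω_23^18 = e^(-2πi·18/23)

ω_23^64 = ω_23^18 = 0.2035+0.9791i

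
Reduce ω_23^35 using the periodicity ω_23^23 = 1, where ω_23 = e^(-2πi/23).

Since ω_23^23 = 1, powers reduce modulo 23.
35 mod 23 = 12
So ω_23^35 = ω_23^12 = e^(-2πi·12/23)

ω_23^35 = ω_23^12 = -0.9907+0.1362i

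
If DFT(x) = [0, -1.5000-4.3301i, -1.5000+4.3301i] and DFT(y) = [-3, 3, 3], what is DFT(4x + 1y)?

By linearity: DFT(4x + 1y) = 4·DFT(x) + 1·DFT(y)
= 4·[0, -1.5000-4.3301i, -1.5000+4.3301i] + 1·[-3, 3, 3]

Computing element-wise:
Z[0] = 4·(0) + 1·(-3) = -3
Z[1] = 4·(-1.5000-4.3301i) + 1·(3) = -3.0000-17.3204i
Z[2] = 4·(-1.5000+4.3301i) + 1·(3) = -3.0000+17.3204i

DFT(4x + 1y) = 4·X + 1·Y = [-3, -3.0000-17.3204i, -3.0000+17.3204i]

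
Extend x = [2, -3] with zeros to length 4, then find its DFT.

Original 2-point DFT: [-1, 5]
Zero-padded 4-point DFT provides frequency interpolation.

DFT_4([x, 0, ...]) = [-1, 2+3i, 5, 2-3i]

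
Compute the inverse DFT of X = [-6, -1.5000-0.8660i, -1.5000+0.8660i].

x[n] = (1/3) Σ(k=0 to 2) X[k] · e^(2πikn/3)

Computing each x[n]:
x[0] = -3
x[1] = -1
x[2] = -2

x = [-3, -1, -2]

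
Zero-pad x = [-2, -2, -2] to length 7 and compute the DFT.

Original 3-point DFT: [-6, 0, 0]
Zero-padded 7-point DFT provides frequency interpolation.

DFT_7([x, 0, ...]) = [-6, -2.8019+3.5135i, 0.2470+1.0821i, -1.4450-0.6959i, -1.4450+0.6959i, 0.2470-1.0821i, -2.8019-3.5135i]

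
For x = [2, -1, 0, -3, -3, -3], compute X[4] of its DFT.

X[4] = Σ(n=0 to 5) x[n] · ω_6^(4n) where ω_6 = e^(-2πi/6)
= (2)·ω_6^0 + (-1)·ω_6^4 + (0)·ω_6^8 + (-3)·ω_6^12 + (-3)·ω_6^16 + (-3)·ω_6^20

X[4] = 2.5000-0.8660i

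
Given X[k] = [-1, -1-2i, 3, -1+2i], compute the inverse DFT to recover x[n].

x[n] = (1/4) Σ(k=0 to 3) X[k] · e^(2πikn/4)

Computing each x[n]:
x[0] = 0
x[1] = 0
x[2] = 1
x[3] = -2

x = [0, 0, 1, -2]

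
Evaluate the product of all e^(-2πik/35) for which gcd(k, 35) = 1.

The primitive 35th roots of unity are ω_35^k for k coprime to 35: k ∈ {1, 2, 3, 4, 6, 8, 9, 11, 12, 13, 16, 17, 18, 19, 22, 23, 24, 26, 27, 29, 31, 32, 33, 34}
Their product equals the constant term of the cyclotomic polynomial Φ_35(x) up to sign.
For n ≥ 3, the product of all primitive nth roots of unity is 1. (For n=1 it is 1; for n=2 it is -1.)

1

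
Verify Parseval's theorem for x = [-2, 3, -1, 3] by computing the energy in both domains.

Time domain:
Σ|x[n]|² = |-2|² + |3|² + |-1|² + |3|² = 23.0000

Frequency domain:
(1/4)Σ|X[k]|² = (1/4)(|3|² + |-1|² + |-9|² + |-1|²) = (1/4)·92.0000 = 23.0000

Both sides agree, confirming Parseval's theorem.

Σ|x[n]|² = (1/N)Σ|X[k]|² = 23.0000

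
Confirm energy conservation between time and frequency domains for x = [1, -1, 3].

Time domain:
Σ|x[n]|² = |1|² + |-1|² + |3|² = 11.0000

Frequency domain:
(1/3)Σ|X[k]|² = (1/3)(|3|² + |3.4641i|² + |-3.4641i|²) = (1/3)·33.0000 = 11.0000

Both sides agree, confirming Parseval's theorem.

Σ|x[n]|² = (1/N)Σ|X[k]|² = 11.0000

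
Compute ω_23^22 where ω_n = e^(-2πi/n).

ω_23^22 = e^(-2πi·22/23)
= cos(-2π·22/23) + i·sin(-2π·22/23)
= cos(-44π/23) + i·sin(-44π/23)

ω_23^22 = cos(-44π/23) + i·sin(-44π/23) = 0.9629+0.2698i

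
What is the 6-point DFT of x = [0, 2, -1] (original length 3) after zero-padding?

Original 3-point DFT: [1, -0.5000-2.5981i, -0.5000+2.5981i]
Zero-padded 6-point DFT provides frequency interpolation.

DFT_6([x, 0, ...]) = [1, 1.5000-0.8660i, -0.5000-2.5981i, -3, -0.5000+2.5981i, 1.5000+0.8660i]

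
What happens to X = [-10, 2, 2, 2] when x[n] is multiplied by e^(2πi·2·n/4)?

Modulation property: DFT(ω_4^(-2n)·x[n]) = X[(k-2) mod 4], so circularly shift X by 2 positions.

X[k-2] = [2, 2, -10, 2]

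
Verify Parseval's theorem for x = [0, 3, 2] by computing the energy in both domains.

Time domain:
Σ|x[n]|² = |0|² + |3|² + |2|² = 13.0000

Frequency domain:
(1/3)Σ|X[k]|² = (1/3)(|5|² + |-2.5000-0.8660i|² + |-2.5000+0.8660i|²) = (1/3)·39.0000 = 13.0000

Both sides agree, confirming Parseval's theorem.

Σ|x[n]|² = (1/N)Σ|X[k]|² = 13.0000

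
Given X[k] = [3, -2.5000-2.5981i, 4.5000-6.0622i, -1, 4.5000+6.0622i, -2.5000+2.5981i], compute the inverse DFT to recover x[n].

x[n] = (1/6) Σ(k=0 to 5) X[k] · e^(2πikn/6)

Computing each x[n]:
x[0] = 1
x[1] = 2
x[2] = -1
x[3] = 3
x[4] = 1
x[5] = -3

x = [1, 2, -1, 3, 1, -3]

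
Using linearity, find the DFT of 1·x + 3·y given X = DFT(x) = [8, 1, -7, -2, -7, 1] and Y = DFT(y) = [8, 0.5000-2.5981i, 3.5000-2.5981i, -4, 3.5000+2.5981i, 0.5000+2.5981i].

By linearity: DFT(1x + 3y) = 1·DFT(x) + 3·DFT(y)
= 1·[8, 1, -7, -2, -7, 1] + 3·[8, 0.5000-2.5981i, 3.5000-2.5981i, -4, 3.5000+2.5981i, 0.5000+2.5981i]

Computing element-wise:
Z[0] = 1·(8) + 3·(8) = 32
Z[1] = 1·(1) + 3·(0.5000-2.5981i) = 2.5000-7.7943i
Z[2] = 1·(-7) + 3·(3.5000-2.5981i) = 3.5000-7.7943i
Z[3] = 1·(-2) + 3·(-4) = -14
Z[4] = 1·(-7) + 3·(3.5000+2.5981i) = 3.5000+7.7943i
Z[5] = 1·(1) + 3·(0.5000+2.5981i) = 2.5000+7.7943i

DFT(1x + 3y) = 1·X + 3·Y = [32, 2.5000-7.7943i, 3.5000-7.7943i, -14, 3.5000+7.7943i, 2.5000+7.7943i]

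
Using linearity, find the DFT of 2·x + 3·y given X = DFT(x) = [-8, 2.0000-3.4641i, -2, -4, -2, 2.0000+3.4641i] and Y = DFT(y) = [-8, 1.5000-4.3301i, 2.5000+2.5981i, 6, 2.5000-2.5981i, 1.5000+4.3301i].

By linearity: DFT(2x + 3y) = 2·DFT(x) + 3·DFT(y)
= 2·[-8, 2.0000-3.4641i, -2, -4, -2, 2.0000+3.4641i] + 3·[-8, 1.5000-4.3301i, 2.5000+2.5981i, 6, 2.5000-2.5981i, 1.5000+4.3301i]

Computing element-wise:
Z[0] = 2·(-8) + 3·(-8) = -40
Z[1] = 2·(2.0000-3.4641i) + 3·(1.5000-4.3301i) = 8.5000-19.9185i
Z[2] = 2·(-2) + 3·(2.5000+2.5981i) = 3.5000+7.7943i
Z[3] = 2·(-4) + 3·(6) = 10
Z[4] = 2·(-2) + 3·(2.5000-2.5981i) = 3.5000-7.7943i
Z[5] = 2·(2.0000+3.4641i) + 3·(1.5000+4.3301i) = 8.5000+19.9185i

DFT(2x + 3y) = 2·X + 3·Y = [-40, 8.5000-19.9185i, 3.5000+7.7943i, 10, 3.5000-7.7943i, 8.5000+19.9185i]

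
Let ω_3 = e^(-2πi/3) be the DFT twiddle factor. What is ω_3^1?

ω_3^1 = e^(-2πi·1/3)
= cos(-2π·1/3) + i·sin(-2π·1/3)
= cos(-2π/3) + i·sin(-2π/3)

ω_3^1 = cos(-2π/3) + i·sin(-2π/3) = -0.5000-0.8660i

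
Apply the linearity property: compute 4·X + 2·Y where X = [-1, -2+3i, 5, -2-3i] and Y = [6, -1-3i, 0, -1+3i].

By linearity: DFT(4x + 2y) = 4·DFT(x) + 2·DFT(y)
= 4·[-1, -2+3i, 5, -2-3i] + 2·[6, -1-3i, 0, -1+3i]

Computing element-wise:
Z[0] = 4·(-1) + 2·(6) = 8
Z[1] = 4·(-2+3i) + 2·(-1-3i) = -10+6i
Z[2] = 4·(5) + 2·(0) = 20
Z[3] = 4·(-2-3i) + 2·(-1+3i) = -10-6i

DFT(4x + 2y) = 4·X + 2·Y = [8, -10+6i, 20, -10-6i]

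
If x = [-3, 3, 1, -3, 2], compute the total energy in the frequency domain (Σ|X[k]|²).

Parseval: Σ|x[n]|² = (1/N)Σ|X[k]|², so Σ|X[k]|² = N·Σ|x[n]|² = 5·32.0000

Σ|X[k]|² = N·Σ|x[n]|² = 5·32.0000 = 160.0000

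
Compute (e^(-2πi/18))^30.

Since ω_18^18 = 1, powers reduce modulo 18.
30 mod 18 = 12
So ω_18^30 = ω_18^12 = e^(-2πi·12/18)

ω_18^30 = ω_18^12 = -0.5000+0.8660i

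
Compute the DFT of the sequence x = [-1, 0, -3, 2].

X[k] = Σ(n=0 to 3) x[n] · ω_4^(nk)
where ω_4 = e^(-2πi/4)

Computing each X[k]:
X[0] = -2
X[1] = 2+2i
X[2] = -6
X[3] = 2-2i

X = [-2, 2+2i, -6, 2-2i]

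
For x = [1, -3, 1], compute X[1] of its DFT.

X[1] = Σ(n=0 to 2) x[n] · ω_3^(1n) where ω_3 = e^(-2πi/3)
= (1)·ω_3^0 + (-3)·ω_3^1 + (1)·ω_3^2

X[1] = 2.0000+3.4641i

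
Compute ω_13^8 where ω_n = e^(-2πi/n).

ω_13^8 = e^(-2πi·8/13)
= cos(-2π·8/13) + i·sin(-2π·8/13)
= cos(-16π/13) + i·sin(-16π/13)

ω_13^8 = cos(-16π/13) + i·sin(-16π/13) = -0.7485+0.6631i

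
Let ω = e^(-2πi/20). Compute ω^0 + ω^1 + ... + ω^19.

Sum of all nth roots of unity equals 0 for n > 1 (geometric series with r ≠ 1).

0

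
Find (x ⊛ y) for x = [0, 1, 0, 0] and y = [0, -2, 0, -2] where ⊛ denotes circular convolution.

(x ⊛ y)[n] = Σ(m=0 to 3) x[m] · y[(n-m) mod 4]

Computing each output sample:
(x ⊛ y)[0] = -2
(x ⊛ y)[1] = 0
(x ⊛ y)[2] = -2
(x ⊛ y)[3] = 0

x ⊛ y = [-2, 0, -2, 0]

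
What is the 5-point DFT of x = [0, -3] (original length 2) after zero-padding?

Original 2-point DFT: [-3, 3]
Zero-padded 5-point DFT provides frequency interpolation.

DFT_5([x, 0, ...]) = [-3, -0.9271+2.8532i, 2.4271+1.7634i, 2.4271-1.7634i, -0.9271-2.8532i]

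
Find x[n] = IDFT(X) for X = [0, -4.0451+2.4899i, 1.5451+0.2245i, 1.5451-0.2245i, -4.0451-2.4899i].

x[n] = (1/5) Σ(k=0 to 4) X[k] · e^(2πikn/5)

Computing each x[n]:
x[0] = -1
x[1] = -2
x[2] = 1
x[3] = 2
x[4] = 0

x = [-1, -2, 1, 2, 0]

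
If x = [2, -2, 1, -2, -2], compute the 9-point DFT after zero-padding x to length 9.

Original 5-point DFT: [-3, 1.5729-1.7634i, 4.9271+2.8532i, 4.9271-2.8532i, 1.5729+1.7634i]
Zero-padded 9-point DFT provides frequency interpolation.

DFT_9([x, 0, ...]) = [-3, 3.5209+2.7169i, 0.1809-1.3900i, 1.5000+4.3301i, 5.2981+1.0893i, 5.2981-1.0893i, 1.5000-4.3301i, 0.1809+1.3900i, 3.5209-2.7169i]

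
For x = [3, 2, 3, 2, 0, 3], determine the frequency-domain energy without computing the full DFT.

Parseval: Σ|x[n]|² = (1/N)Σ|X[k]|², so Σ|X[k]|² = N·Σ|x[n]|² = 6·35.0000

Σ|X[k]|² = N·Σ|x[n]|² = 6·35.0000 = 210.0000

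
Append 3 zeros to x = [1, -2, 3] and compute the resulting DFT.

Original 3-point DFT: [2, 0.5000+4.3301i, 0.5000-4.3301i]
Zero-padded 6-point DFT provides frequency interpolation.

DFT_6([x, 0, ...]) = [2, -1.5000-0.8660i, 0.5000+4.3301i, 6, 0.5000-4.3301i, -1.5000+0.8660i]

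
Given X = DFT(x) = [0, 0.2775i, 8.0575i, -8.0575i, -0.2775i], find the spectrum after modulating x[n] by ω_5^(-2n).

Modulation property: DFT(ω_5^(-2n)·x[n]) = X[(k-2) mod 5], so circularly shift X by 2 positions.

X[k-2] = [-8.0575i, -0.2775i, 0, 0.2775i, 8.0575i]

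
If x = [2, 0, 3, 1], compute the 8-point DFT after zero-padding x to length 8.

Original 4-point DFT: [6, -1+1i, 4, -1-1i]
Zero-padded 8-point DFT provides frequency interpolation.

DFT_8([x, 0, ...]) = [6, 1.2929-3.7071i, -1+1i, 2.7071+2.2929i, 4, 2.7071-2.2929i, -1-1i, 1.2929+3.7071i]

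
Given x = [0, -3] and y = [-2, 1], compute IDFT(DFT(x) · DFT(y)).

(x ⊛ y)[n] = Σ(m=0 to 1) x[m] · y[(n-m) mod 2]

Computing each output sample:
(x ⊛ y)[0] = -3
(x ⊛ y)[1] = 6

x ⊛ y = [-3, 6]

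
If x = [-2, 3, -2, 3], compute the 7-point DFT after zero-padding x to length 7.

Original 4-point DFT: [2, 0, -10, 0]
Zero-padded 7-point DFT provides frequency interpolation.

DFT_7([x, 0, ...]) = [2, -2.3874-1.6973i, 1.0048-1.4471i, -6.6174-5.7901i, -6.6174+5.7901i, 1.0048+1.4471i, -2.3874+1.6973i]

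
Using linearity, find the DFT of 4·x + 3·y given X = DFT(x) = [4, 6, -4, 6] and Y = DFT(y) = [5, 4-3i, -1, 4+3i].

By linearity: DFT(4x + 3y) = 4·DFT(x) + 3·DFT(y)
= 4·[4, 6, -4, 6] + 3·[5, 4-3i, -1, 4+3i]

Computing element-wise:
Z[0] = 4·(4) + 3·(5) = 31
Z[1] = 4·(6) + 3·(4-3i) = 36-9i
Z[2] = 4·(-4) + 3·(-1) = -19
Z[3] = 4·(6) + 3·(4+3i) = 36+9i

DFT(4x + 3y) = 4·X + 3·Y = [31, 36-9i, -19, 36+9i]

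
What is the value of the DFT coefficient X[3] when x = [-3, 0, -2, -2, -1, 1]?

X[3] = Σ(n=0 to 5) x[n] · ω_6^(3n) where ω_6 = e^(-2πi/6)
= (-3)·ω_6^0 + (0)·ω_6^3 + (-2)·ω_6^6 + (-2)·ω_6^9 + (-1)·ω_6^12 + (1)·ω_6^15

X[3] = -5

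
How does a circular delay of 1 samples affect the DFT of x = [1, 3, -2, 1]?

Time shift by 1: X_shifted[k] = ω_4^(1k) · X[k]
Shifted x = [1, 1, 3, -2]

DFT(x[n-1]) = [3, -2-3i, 5, -2+3i]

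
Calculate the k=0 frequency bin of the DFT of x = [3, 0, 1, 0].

X[0] = Σ(n=0 to 3) x[n] · ω_4^0 = Σ x[n]
= (3) + (0) + (1) + (0)

X[0] = 4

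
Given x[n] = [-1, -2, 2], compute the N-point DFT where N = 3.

X[k] = Σ(n=0 to 2) x[n] · ω_3^(nk)
where ω_3 = e^(-2πi/3)

Computing each X[k]:
X[0] = -1
X[1] = -1.0000+3.4641i
X[2] = -1.0000-3.4641i

X = [-1, -1.0000+3.4641i, -1.0000-3.4641i]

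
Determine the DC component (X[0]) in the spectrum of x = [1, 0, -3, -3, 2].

X[0] = Σ(n=0 to 4) x[n] · ω_5^0 = Σ x[n]
= (1) + (0) + (-3) + (-3) + (2)

X[0] = -3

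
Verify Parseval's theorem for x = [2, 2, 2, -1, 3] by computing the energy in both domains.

Time domain:
Σ|x[n]|² = |2|² + |2|² + |2|² + |-1|² + |3|² = 22.0000

Frequency domain:
(1/5)Σ|X[k]|² = (1/5)(|8|² + |2.7361-0.8123i|² + |-1.7361+3.4410i|² + |-1.7361-3.4410i|² + |2.7361+0.8123i|²) = (1/5)·110.0000 = 22.0000

Both sides agree, confirming Parseval's theorem.

Σ|x[n]|² = (1/N)Σ|X[k]|² = 22.0000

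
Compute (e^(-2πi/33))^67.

Since ω_33^33 = 1, powers reduce modulo 33.
67 mod 33 = 1
So ω_33^67 = ω_33^1 = e^(-2πi·1/33)

ω_33^67 = ω_33^1 = 0.9819-0.1893i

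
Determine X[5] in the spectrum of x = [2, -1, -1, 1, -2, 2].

X[5] = Σ(n=0 to 5) x[n] · ω_6^(5n) where ω_6 = e^(-2πi/6)
= (2)·ω_6^0 + (-1)·ω_6^5 + (-1)·ω_6^10 + (1)·ω_6^15 + (-2)·ω_6^20 + (2)·ω_6^25

X[5] = 3.0000-1.7321i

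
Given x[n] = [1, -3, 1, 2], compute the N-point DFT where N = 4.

X[k] = Σ(n=0 to 3) x[n] · ω_4^(nk)
where ω_4 = e^(-2πi/4)

Computing each X[k]:
X[0] = 1
X[1] = 5i
X[2] = 3
X[3] = -5i

X = [1, 5i, 3, -5i]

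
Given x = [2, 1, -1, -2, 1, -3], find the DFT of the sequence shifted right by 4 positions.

Time shift by 4: X_shifted[k] = ω_6^(4k) · X[k]
Shifted x = [-1, -2, 1, -3, 2, 1]

DFT(x[n-4]) = [-2, 3.4641i, -5.0000+1.7321i, 6, -5.0000-1.7321i, -3.4641i]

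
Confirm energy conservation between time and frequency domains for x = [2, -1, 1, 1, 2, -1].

Time domain:
Σ|x[n]|² = |2|² + |-1|² + |1|² + |1|² + |2|² + |-1|² = 12.0000

Frequency domain:
(1/6)Σ|X[k]|² = (1/6)(|4|² + |-1.5000+0.8660i|² + |2.5000-0.8660i|² + |6|² + |2.5000+0.8660i|² + |-1.5000-0.8660i|²) = (1/6)·72.0000 = 12.0000

Both sides agree, confirming Parseval's theorem.

Σ|x[n]|² = (1/N)Σ|X[k]|² = 12.0000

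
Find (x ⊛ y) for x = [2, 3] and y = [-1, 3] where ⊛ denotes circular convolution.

(x ⊛ y)[n] = Σ(m=0 to 1) x[m] · y[(n-m) mod 2]

Computing each output sample:
(x ⊛ y)[0] = 7
(x ⊛ y)[1] = 3

x ⊛ y = [7, 3]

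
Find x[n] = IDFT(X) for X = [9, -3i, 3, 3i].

x[n] = (1/4) Σ(k=0 to 3) X[k] · e^(2πikn/4)

Computing each x[n]:
x[0] = 3
x[1] = 3
x[2] = 3
x[3] = 0

x = [3, 3, 3, 0]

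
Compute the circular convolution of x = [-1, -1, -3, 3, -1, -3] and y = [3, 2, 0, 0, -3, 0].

(x ⊛ y)[n] = Σ(m=0 to 5) x[m] · y[(n-m) mod 6]

Computing each output sample:
(x ⊛ y)[0] = 0
(x ⊛ y)[1] = -14
(x ⊛ y)[2] = -8
(x ⊛ y)[3] = 12
(x ⊛ y)[4] = 6
(x ⊛ y)[5] = -8

x ⊛ y = [0, -14, -8, 12, 6, -8]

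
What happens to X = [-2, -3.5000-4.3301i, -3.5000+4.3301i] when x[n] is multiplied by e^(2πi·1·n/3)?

Modulation property: DFT(ω_3^(-1n)·x[n]) = X[(k-1) mod 3], so circularly shift X by 1 positions.

X[k-1] = [-3.5000+4.3301i, -2, -3.5000-4.3301i]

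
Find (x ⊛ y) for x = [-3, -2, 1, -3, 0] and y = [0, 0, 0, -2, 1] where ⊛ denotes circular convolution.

(x ⊛ y)[n] = Σ(m=0 to 4) x[m] · y[(n-m) mod 5]

Computing each output sample:
(x ⊛ y)[0] = -4
(x ⊛ y)[1] = 7
(x ⊛ y)[2] = -3
(x ⊛ y)[3] = 6
(x ⊛ y)[4] = 1

x ⊛ y = [-4, 7, -3, 6, 1]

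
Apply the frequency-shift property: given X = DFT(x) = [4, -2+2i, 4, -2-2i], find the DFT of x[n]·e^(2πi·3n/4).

Modulation property: DFT(ω_4^(-3n)·x[n]) = X[(k-3) mod 4], so circularly shift X by 3 positions.

X[k-3] = [-2+2i, 4, -2-2i, 4]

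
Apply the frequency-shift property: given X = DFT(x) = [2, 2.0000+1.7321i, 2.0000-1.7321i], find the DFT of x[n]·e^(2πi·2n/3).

Modulation property: DFT(ω_3^(-2n)·x[n]) = X[(k-2) mod 3], so circularly shift X by 2 positions.

X[k-2] = [2.0000+1.7321i, 2.0000-1.7321i, 2]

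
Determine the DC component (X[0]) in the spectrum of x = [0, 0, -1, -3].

X[0] = Σ(n=0 to 3) x[n] · ω_4^0 = Σ x[n]
= (0) + (0) + (-1) + (-3)

X[0] = -4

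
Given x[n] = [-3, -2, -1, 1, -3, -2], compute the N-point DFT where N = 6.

X[k] = Σ(n=0 to 5) x[n] · ω_6^(nk)
where ω_6 = e^(-2πi/6)

Computing each X[k]:
X[0] = -10
X[1] = -4.0000-1.7321i
X[2] = 2.0000+1.7321i
X[3] = -4
X[4] = 2.0000-1.7321i
X[5] = -4.0000+1.7321i

X = [-10, -4.0000-1.7321i, 2.0000+1.7321i, -4, 2.0000-1.7321i, -4.0000+1.7321i]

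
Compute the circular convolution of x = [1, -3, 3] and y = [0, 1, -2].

(x ⊛ y)[n] = Σ(m=0 to 2) x[m] · y[(n-m) mod 3]

Computing each output sample:
(x ⊛ y)[0] = 9
(x ⊛ y)[1] = -5
(x ⊛ y)[2] = -5

x ⊛ y = [9, -5, -5]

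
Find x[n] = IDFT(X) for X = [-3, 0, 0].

x[n] = (1/3) Σ(k=0 to 2) X[k] · e^(2πikn/3)

Computing each x[n]:
x[0] = -1
x[1] = -1
x[2] = -1

x = [-1, -1, -1]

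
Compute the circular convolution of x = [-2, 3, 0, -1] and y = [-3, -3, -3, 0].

(x ⊛ y)[n] = Σ(m=0 to 3) x[m] · y[(n-m) mod 4]

Computing each output sample:
(x ⊛ y)[0] = 9
(x ⊛ y)[1] = 0
(x ⊛ y)[2] = -3
(x ⊛ y)[3] = -6

x ⊛ y = [9, 0, -3, -6]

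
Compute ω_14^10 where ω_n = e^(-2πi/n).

ω_14^10 = e^(-2πi·10/14)
= cos(-2π·10/14) + i·sin(-2π·10/14)
= cos(-20π/14) + i·sin(-20π/14)

ω_14^10 = cos(-20π/14) + i·sin(-20π/14) = -0.2225+0.9749i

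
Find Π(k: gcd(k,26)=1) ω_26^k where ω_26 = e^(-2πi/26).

The primitive 26th roots of unity are ω_26^k for k coprime to 26: k ∈ {1, 3, 5, 7, 9, 11, 15, 17, 19, 21, 23, 25}
Their product equals the constant term of the cyclotomic polynomial Φ_26(x) up to sign.
For n ≥ 3, the product of all primitive nth roots of unity is 1. (For n=1 it is 1; for n=2 it is -1.)

1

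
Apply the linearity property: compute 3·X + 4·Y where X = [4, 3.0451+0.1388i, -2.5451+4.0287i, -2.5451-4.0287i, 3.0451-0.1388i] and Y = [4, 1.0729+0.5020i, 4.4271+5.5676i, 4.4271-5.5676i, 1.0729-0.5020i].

By linearity: DFT(3x + 4y) = 3·DFT(x) + 4·DFT(y)
= 3·[4, 3.0451+0.1388i, -2.5451+4.0287i, -2.5451-4.0287i, 3.0451-0.1388i] + 4·[4, 1.0729+0.5020i, 4.4271+5.5676i, 4.4271-5.5676i, 1.0729-0.5020i]

Computing element-wise:
Z[0] = 3·(4) + 4·(4) = 28
Z[1] = 3·(3.0451+0.1388i) + 4·(1.0729+0.5020i) = 13.4269+2.4244i
Z[2] = 3·(-2.5451+4.0287i) + 4·(4.4271+5.5676i) = 10.0731+34.3565i
Z[3] = 3·(-2.5451-4.0287i) + 4·(4.4271-5.5676i) = 10.0731-34.3565i
Z[4] = 3·(3.0451-0.1388i) + 4·(1.0729-0.5020i) = 13.4269-2.4244i

DFT(3x + 4y) = 3·X + 4·Y = [28, 13.4269+2.4244i, 10.0731+34.3565i, 10.0731-34.3565i, 13.4269-2.4244i]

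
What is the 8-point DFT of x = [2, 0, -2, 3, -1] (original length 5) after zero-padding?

Original 5-point DFT: [2, 0.8820+1.9879i, 3.1180-5.3431i, 3.1180+5.3431i, 0.8820-1.9879i]
Zero-padded 8-point DFT provides frequency interpolation.

DFT_8([x, 0, ...]) = [2, 0.8787-0.1213i, 3+3i, 5.1213-4.1213i, -4, 5.1213+4.1213i, 3-3i, 0.8787+0.1213i]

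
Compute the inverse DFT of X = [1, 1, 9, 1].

x[n] = (1/4) Σ(k=0 to 3) X[k] · e^(2πikn/4)

Computing each x[n]:
x[0] = 3
x[1] = -2
x[2] = 2
x[3] = -2

x = [3, -2, 2, -2]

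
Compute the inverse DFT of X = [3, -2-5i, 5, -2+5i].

x[n] = (1/4) Σ(k=0 to 3) X[k] · e^(2πikn/4)

Computing each x[n]:
x[0] = 1
x[1] = 2
x[2] = 3
x[3] = -3

x = [1, 2, 3, -3]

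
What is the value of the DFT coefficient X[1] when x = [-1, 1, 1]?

X[1] = Σ(n=0 to 2) x[n] · ω_3^(1n) where ω_3 = e^(-2πi/3)
= (-1)·ω_3^0 + (1)·ω_3^1 + (1)·ω_3^2

X[1] = -2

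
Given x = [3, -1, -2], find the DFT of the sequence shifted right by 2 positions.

Time shift by 2: X_shifted[k] = ω_3^(2k) · X[k]
Shifted x = [-1, -2, 3]

DFT(x[n-2]) = [0, -1.5000+4.3301i, -1.5000-4.3301i]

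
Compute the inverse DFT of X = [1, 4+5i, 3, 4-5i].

x[n] = (1/4) Σ(k=0 to 3) X[k] · e^(2πikn/4)

Computing each x[n]:
x[0] = 3
x[1] = -3
x[2] = -1
x[3] = 2

x = [3, -3, -1, 2]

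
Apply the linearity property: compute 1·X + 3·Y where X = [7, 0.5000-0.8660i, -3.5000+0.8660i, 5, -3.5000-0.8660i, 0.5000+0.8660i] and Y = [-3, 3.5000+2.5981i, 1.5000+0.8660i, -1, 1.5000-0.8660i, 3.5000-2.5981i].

By linearity: DFT(1x + 3y) = 1·DFT(x) + 3·DFT(y)
= 1·[7, 0.5000-0.8660i, -3.5000+0.8660i, 5, -3.5000-0.8660i, 0.5000+0.8660i] + 3·[-3, 3.5000+2.5981i, 1.5000+0.8660i, -1, 1.5000-0.8660i, 3.5000-2.5981i]

Computing element-wise:
Z[0] = 1·(7) + 3·(-3) = -2
Z[1] = 1·(0.5000-0.8660i) + 3·(3.5000+2.5981i) = 11.0000+6.9283i
Z[2] = 1·(-3.5000+0.8660i) + 3·(1.5000+0.8660i) = 1.0000+3.4640i
Z[3] = 1·(5) + 3·(-1) = 2
Z[4] = 1·(-3.5000-0.8660i) + 3·(1.5000-0.8660i) = 1.0000-3.4640i
Z[5] = 1·(0.5000+0.8660i) + 3·(3.5000-2.5981i) = 11.0000-6.9283i

DFT(1x + 3y) = 1·X + 3·Y = [-2, 11.0000+6.9283i, 1.0000+3.4640i, 2, 1.0000-3.4640i, 11.0000-6.9283i]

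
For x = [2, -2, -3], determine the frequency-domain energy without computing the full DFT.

Parseval: Σ|x[n]|² = (1/N)Σ|X[k]|², so Σ|X[k]|² = N·Σ|x[n]|² = 3·17.0000

Σ|X[k]|² = N·Σ|x[n]|² = 3·17.0000 = 51.0000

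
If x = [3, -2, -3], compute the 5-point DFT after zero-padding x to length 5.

Original 3-point DFT: [-2, 5.5000-0.8660i, 5.5000+0.8660i]
Zero-padded 5-point DFT provides frequency interpolation.

DFT_5([x, 0, ...]) = [-2, 4.8090+3.6655i, 3.6910-1.6776i, 3.6910+1.6776i, 4.8090-3.6655i]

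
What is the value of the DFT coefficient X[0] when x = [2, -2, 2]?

X[0] = Σ(n=0 to 2) x[n] · ω_3^0 = Σ x[n]
= (2) + (-2) + (2)

X[0] = 2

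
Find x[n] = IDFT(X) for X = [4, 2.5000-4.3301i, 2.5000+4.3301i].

x[n] = (1/3) Σ(k=0 to 2) X[k] · e^(2πikn/3)

Computing each x[n]:
x[0] = 3
x[1] = 3
x[2] = -2

x = [3, 3, -2]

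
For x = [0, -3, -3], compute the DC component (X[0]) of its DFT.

X[0] = Σ(n=0 to 2) x[n] · ω_3^0 = Σ x[n]
= (0) + (-3) + (-3)

X[0] = -6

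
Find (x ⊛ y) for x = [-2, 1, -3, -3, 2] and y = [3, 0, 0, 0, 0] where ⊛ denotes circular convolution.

(x ⊛ y)[n] = Σ(m=0 to 4) x[m] · y[(n-m) mod 5]

Computing each output sample:
(x ⊛ y)[0] = -6
(x ⊛ y)[1] = 3
(x ⊛ y)[2] = -9
(x ⊛ y)[3] = -9
(x ⊛ y)[4] = 6

x ⊛ y = [-6, 3, -9, -9, 6]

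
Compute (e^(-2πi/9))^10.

Since ω_9^9 = 1, powers reduce modulo 9.
10 mod 9 = 1
So ω_9^10 = ω_9^1 = e^(-2πi·1/9)

ω_9^10 = ω_9^1 = 0.7660-0.6428i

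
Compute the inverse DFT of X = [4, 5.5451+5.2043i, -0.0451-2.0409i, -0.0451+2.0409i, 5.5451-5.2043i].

x[n] = (1/5) Σ(k=0 to 4) X[k] · e^(2πikn/5)

Computing each x[n]:
x[0] = 3
x[1] = 0
x[2] = -3
x[3] = 1
x[4] = 3

x = [3, 0, -3, 1, 3]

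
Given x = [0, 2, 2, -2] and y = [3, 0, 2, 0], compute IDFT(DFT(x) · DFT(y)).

(x ⊛ y)[n] = Σ(m=0 to 3) x[m] · y[(n-m) mod 4]

Computing each output sample:
(x ⊛ y)[0] = 4
(x ⊛ y)[1] = 2
(x ⊛ y)[2] = 6
(x ⊛ y)[3] = -2

x ⊛ y = [4, 2, 6, -2]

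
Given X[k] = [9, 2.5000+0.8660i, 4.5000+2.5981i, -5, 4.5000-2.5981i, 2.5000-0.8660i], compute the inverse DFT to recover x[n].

x[n] = (1/6) Σ(k=0 to 5) X[k] · e^(2πikn/6)

Computing each x[n]:
x[0] = 3
x[1] = 1
x[2] = 0
x[3] = 3
x[4] = -1
x[5] = 3

x = [3, 1, 0, 3, -1, 3]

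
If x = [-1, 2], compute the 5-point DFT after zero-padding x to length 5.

Original 2-point DFT: [1, -3]
Zero-padded 5-point DFT provides frequency interpolation.

DFT_5([x, 0, ...]) = [1, -0.3820-1.9021i, -2.6180-1.1756i, -2.6180+1.1756i, -0.3820+1.9021i]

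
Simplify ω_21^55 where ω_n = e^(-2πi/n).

Since ω_21^21 = 1, powers reduce modulo 21.
55 mod 21 = 13
So ω_21^55 = ω_21^13 = e^(-2πi·13/21)

ω_21^55 = ω_21^13 = -0.7331+0.6802i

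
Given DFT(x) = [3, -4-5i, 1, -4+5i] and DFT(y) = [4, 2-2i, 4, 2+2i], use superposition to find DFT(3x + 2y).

By linearity: DFT(3x + 2y) = 3·DFT(x) + 2·DFT(y)
= 3·[3, -4-5i, 1, -4+5i] + 2·[4, 2-2i, 4, 2+2i]

Computing element-wise:
Z[0] = 3·(3) + 2·(4) = 17
Z[1] = 3·(-4-5i) + 2·(2-2i) = -8-19i
Z[2] = 3·(1) + 2·(4) = 11
Z[3] = 3·(-4+5i) + 2·(2+2i) = -8+19i

DFT(3x + 2y) = 3·X + 2·Y = [17, -8-19i, 11, -8+19i]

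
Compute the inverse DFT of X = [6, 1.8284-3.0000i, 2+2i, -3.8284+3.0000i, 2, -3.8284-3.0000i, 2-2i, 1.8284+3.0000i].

x[n] = (1/8) Σ(k=0 to 7) X[k] · e^(2πikn/8)

Computing each x[n]:
x[0] = 1
x[1] = 1
x[2] = 2
x[3] = 0
x[4] = 2
x[5] = -1
x[6] = -1
x[7] = 2

x = [1, 1, 2, 0, 2, -1, -1, 2]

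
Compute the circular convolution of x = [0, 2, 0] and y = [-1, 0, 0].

(x ⊛ y)[n] = Σ(m=0 to 2) x[m] · y[(n-m) mod 3]

Computing each output sample:
(x ⊛ y)[0] = 0
(x ⊛ y)[1] = -2
(x ⊛ y)[2] = 0

x ⊛ y = [0, -2, 0]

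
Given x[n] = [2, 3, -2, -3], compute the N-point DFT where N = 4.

X[k] = Σ(n=0 to 3) x[n] · ω_4^(nk)
where ω_4 = e^(-2πi/4)

Computing each X[k]:
X[0] = 0
X[1] = 4-6i
X[2] = 0
X[3] = 4+6i

X = [0, 4-6i, 0, 4+6i]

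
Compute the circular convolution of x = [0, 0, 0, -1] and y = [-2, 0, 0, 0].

(x ⊛ y)[n] = Σ(m=0 to 3) x[m] · y[(n-m) mod 4]

Computing each output sample:
(x ⊛ y)[0] = 0
(x ⊛ y)[1] = 0
(x ⊛ y)[2] = 0
(x ⊛ y)[3] = 2

x ⊛ y = [0, 0, 0, 2]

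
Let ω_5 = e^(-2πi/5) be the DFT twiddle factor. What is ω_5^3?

ω_5^3 = e^(-2πi·3/5)
= cos(-2π·3/5) + i·sin(-2π·3/5)
= cos(-6π/5) + i·sin(-6π/5)

ω_5^3 = cos(-6π/5) + i·sin(-6π/5) = -0.8090+0.5878i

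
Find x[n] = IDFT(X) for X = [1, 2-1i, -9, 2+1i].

x[n] = (1/4) Σ(k=0 to 3) X[k] · e^(2πikn/4)

Computing each x[n]:
x[0] = -1
x[1] = 3
x[2] = -3
x[3] = 2

x = [-1, 3, -3, 2]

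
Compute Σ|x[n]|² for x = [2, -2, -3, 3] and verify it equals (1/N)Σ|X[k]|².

Time domain:
Σ|x[n]|² = |2|² + |-2|² + |-3|² + |3|² = 26.0000

Frequency domain:
(1/4)Σ|X[k]|² = (1/4)(|0|² + |5+5i|² + |-2|² + |5-5i|²) = (1/4)·104.0000 = 26.0000

Both sides agree, confirming Parseval's theorem.

Σ|x[n]|² = (1/N)Σ|X[k]|² = 26.0000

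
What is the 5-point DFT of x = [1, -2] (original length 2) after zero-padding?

Original 2-point DFT: [-1, 3]
Zero-padded 5-point DFT provides frequency interpolation.

DFT_5([x, 0, ...]) = [-1, 0.3820+1.9021i, 2.6180+1.1756i, 2.6180-1.1756i, 0.3820-1.9021i]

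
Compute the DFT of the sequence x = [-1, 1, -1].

X[k] = Σ(n=0 to 2) x[n] · ω_3^(nk)
where ω_3 = e^(-2πi/3)

Computing each X[k]:
X[0] = -1
X[1] = -1.0000-1.7321i
X[2] = -1.0000+1.7321i

X = [-1, -1.0000-1.7321i, -1.0000+1.7321i]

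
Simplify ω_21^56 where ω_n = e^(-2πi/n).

Since ω_21^21 = 1, powers reduce modulo 21.
56 mod 21 = 14
So ω_21^56 = ω_21^14 = e^(-2πi·14/21)

ω_21^56 = ω_21^14 = -0.5000+0.8660i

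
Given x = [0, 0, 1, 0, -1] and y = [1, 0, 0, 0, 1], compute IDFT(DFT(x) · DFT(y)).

(x ⊛ y)[n] = Σ(m=0 to 4) x[m] · y[(n-m) mod 5]

Computing each output sample:
(x ⊛ y)[0] = 0
(x ⊛ y)[1] = 1
(x ⊛ y)[2] = 1
(x ⊛ y)[3] = -1
(x ⊛ y)[4] = -1

x ⊛ y = [0, 1, 1, -1, -1]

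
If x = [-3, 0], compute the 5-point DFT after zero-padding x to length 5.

Original 2-point DFT: [-3, -3]
Zero-padded 5-point DFT provides frequency interpolation.

DFT_5([x, 0, ...]) = [-3, -3, -3, -3, -3]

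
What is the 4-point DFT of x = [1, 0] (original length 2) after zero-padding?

Original 2-point DFT: [1, 1]
Zero-padded 4-point DFT provides frequency interpolation.

DFT_4([x, 0, ...]) = [1, 1, 1, 1]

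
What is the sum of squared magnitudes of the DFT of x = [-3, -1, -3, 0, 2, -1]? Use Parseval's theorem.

Parseval: Σ|x[n]|² = (1/N)Σ|X[k]|², so Σ|X[k]|² = N·Σ|x[n]|² = 6·24.0000

Σ|X[k]|² = N·Σ|x[n]|² = 6·24.0000 = 144.0000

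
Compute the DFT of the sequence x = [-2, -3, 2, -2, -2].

X[k] = Σ(n=0 to 4) x[n] · ω_5^(nk)
where ω_5 = e^(-2πi/5)

Computing each X[k]:
X[0] = -7
X[1] = -3.5451-1.4001i
X[2] = 2.0451+4.3920i
X[3] = 2.0451-4.3920i
X[4] = -3.5451+1.4001i

X = [-7, -3.5451-1.4001i, 2.0451+4.3920i, 2.0451-4.3920i, -3.5451+1.4001i]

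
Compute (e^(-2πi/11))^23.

Since ω_11^11 = 1, powers reduce modulo 11.
23 mod 11 = 1
So ω_11^23 = ω_11^1 = e^(-2πi·1/11)

ω_11^23 = ω_11^1 = 0.8413-0.5406i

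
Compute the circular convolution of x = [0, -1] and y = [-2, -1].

(x ⊛ y)[n] = Σ(m=0 to 1) x[m] · y[(n-m) mod 2]

Computing each output sample:
(x ⊛ y)[0] = 1
(x ⊛ y)[1] = 2

x ⊛ y = [1, 2]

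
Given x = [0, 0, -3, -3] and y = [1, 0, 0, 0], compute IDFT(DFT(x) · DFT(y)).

(x ⊛ y)[n] = Σ(m=0 to 3) x[m] · y[(n-m) mod 4]

Computing each output sample:
(x ⊛ y)[0] = 0
(x ⊛ y)[1] = 0
(x ⊛ y)[2] = -3
(x ⊛ y)[3] = -3

x ⊛ y = [0, 0, -3, -3]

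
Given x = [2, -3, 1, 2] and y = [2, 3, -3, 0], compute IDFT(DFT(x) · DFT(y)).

(x ⊛ y)[n] = Σ(m=0 to 3) x[m] · y[(n-m) mod 4]

Computing each output sample:
(x ⊛ y)[0] = 7
(x ⊛ y)[1] = -6
(x ⊛ y)[2] = -13
(x ⊛ y)[3] = 16

x ⊛ y = [7, -6, -13, 16]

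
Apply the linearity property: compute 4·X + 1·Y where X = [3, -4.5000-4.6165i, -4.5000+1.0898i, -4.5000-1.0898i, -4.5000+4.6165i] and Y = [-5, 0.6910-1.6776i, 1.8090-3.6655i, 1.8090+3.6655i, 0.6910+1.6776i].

By linearity: DFT(4x + 1y) = 4·DFT(x) + 1·DFT(y)
= 4·[3, -4.5000-4.6165i, -4.5000+1.0898i, -4.5000-1.0898i, -4.5000+4.6165i] + 1·[-5, 0.6910-1.6776i, 1.8090-3.6655i, 1.8090+3.6655i, 0.6910+1.6776i]

Computing element-wise:
Z[0] = 4·(3) + 1·(-5) = 7
Z[1] = 4·(-4.5000-4.6165i) + 1·(0.6910-1.6776i) = -17.3090-20.1436i
Z[2] = 4·(-4.5000+1.0898i) + 1·(1.8090-3.6655i) = -16.1910+0.6937i
Z[3] = 4·(-4.5000-1.0898i) + 1·(1.8090+3.6655i) = -16.1910-0.6937i
Z[4] = 4·(-4.5000+4.6165i) + 1·(0.6910+1.6776i) = -17.3090+20.1436i

DFT(4x + 1y) = 4·X + 1·Y = [7, -17.3090-20.1436i, -16.1910+0.6937i, -16.1910-0.6937i, -17.3090+20.1436i]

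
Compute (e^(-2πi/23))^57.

Since ω_23^23 = 1, powers reduce modulo 23.
57 mod 23 = 11
So ω_23^57 = ω_23^11 = e^(-2πi·11/23)

ω_23^57 = ω_23^11 = -0.9907-0.1362i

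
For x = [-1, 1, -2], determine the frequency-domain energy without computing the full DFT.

Parseval: Σ|x[n]|² = (1/N)Σ|X[k]|², so Σ|X[k]|² = N·Σ|x[n]|² = 3·6.0000

Σ|X[k]|² = N·Σ|x[n]|² = 3·6.0000 = 18.0000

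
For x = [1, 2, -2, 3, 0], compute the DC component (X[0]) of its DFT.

X[0] = Σ(n=0 to 4) x[n] · ω_5^0 = Σ x[n]
= (1) + (2) + (-2) + (3) + (0)

X[0] = 4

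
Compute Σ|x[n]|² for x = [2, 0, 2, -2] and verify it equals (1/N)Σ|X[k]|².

Time domain:
Σ|x[n]|² = |2|² + |0|² + |2|² + |-2|² = 12.0000

Frequency domain:
(1/4)Σ|X[k]|² = (1/4)(|2|² + |-2i|² + |6|² + |2i|²) = (1/4)·48.0000 = 12.0000

Both sides agree, confirming Parseval's theorem.

Σ|x[n]|² = (1/N)Σ|X[k]|² = 12.0000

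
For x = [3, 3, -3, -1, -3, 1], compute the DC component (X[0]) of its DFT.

X[0] = Σ(n=0 to 5) x[n] · ω_6^0 = Σ x[n]
= (3) + (3) + (-3) + (-1) + (-3) + (1)

X[0] = 0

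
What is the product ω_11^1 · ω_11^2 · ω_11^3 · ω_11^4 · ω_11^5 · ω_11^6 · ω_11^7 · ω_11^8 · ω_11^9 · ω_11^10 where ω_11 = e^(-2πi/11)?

The primitive 11th roots of unity are ω_11^k for k coprime to 11: k ∈ {1, 2, 3, 4, 5, 6, 7, 8, 9, 10}
Their product equals the constant term of the cyclotomic polynomial Φ_11(x) up to sign.
For n ≥ 3, the product of all primitive nth roots of unity is 1. (For n=1 it is 1; for n=2 it is -1.)

1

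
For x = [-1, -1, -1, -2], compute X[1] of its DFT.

X[1] = Σ(n=0 to 3) x[n] · ω_4^(1n) where ω_4 = e^(-2πi/4)
= (-1)·ω_4^0 + (-1)·ω_4^1 + (-1)·ω_4^2 + (-2)·ω_4^3

X[1] = -1i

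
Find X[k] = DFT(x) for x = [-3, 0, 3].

X[k] = Σ(n=0 to 2) x[n] · ω_3^(nk)
where ω_3 = e^(-2πi/3)

Computing each X[k]:
X[0] = 0
X[1] = -4.5000+2.5981i
X[2] = -4.5000-2.5981i

X = [0, -4.5000+2.5981i, -4.5000-2.5981i]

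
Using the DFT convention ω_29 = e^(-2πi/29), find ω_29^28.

ω_29^28 = e^(-2πi·28/29)
= cos(-2π·28/29) + i·sin(-2π·28/29)
= cos(-56π/29) + i·sin(-56π/29)

ω_29^28 = cos(-56π/29) + i·sin(-56π/29) = 0.9766+0.2150i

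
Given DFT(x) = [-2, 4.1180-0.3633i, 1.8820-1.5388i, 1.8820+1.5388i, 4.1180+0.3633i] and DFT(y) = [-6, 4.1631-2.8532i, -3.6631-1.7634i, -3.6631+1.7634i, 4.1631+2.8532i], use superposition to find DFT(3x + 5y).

By linearity: DFT(3x + 5y) = 3·DFT(x) + 5·DFT(y)
= 3·[-2, 4.1180-0.3633i, 1.8820-1.5388i, 1.8820+1.5388i, 4.1180+0.3633i] + 5·[-6, 4.1631-2.8532i, -3.6631-1.7634i, -3.6631+1.7634i, 4.1631+2.8532i]

Computing element-wise:
Z[0] = 3·(-2) + 5·(-6) = -36
Z[1] = 3·(4.1180-0.3633i) + 5·(4.1631-2.8532i) = 33.1695-15.3559i
Z[2] = 3·(1.8820-1.5388i) + 5·(-3.6631-1.7634i) = -12.6695-13.4334i
Z[3] = 3·(1.8820+1.5388i) + 5·(-3.6631+1.7634i) = -12.6695+13.4334i
Z[4] = 3·(4.1180+0.3633i) + 5·(4.1631+2.8532i) = 33.1695+15.3559i

DFT(3x + 5y) = 3·X + 5·Y = [-36, 33.1695-15.3559i, -12.6695-13.4334i, -12.6695+13.4334i, 33.1695+15.3559i]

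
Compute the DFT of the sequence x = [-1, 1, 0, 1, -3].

X[k] = Σ(n=0 to 4) x[n] · ω_5^(nk)
where ω_5 = e^(-2πi/5)

Computing each X[k]:
X[0] = -2
X[1] = -2.4271-3.2164i
X[2] = 0.9271-3.3022i
X[3] = 0.9271+3.3022i
X[4] = -2.4271+3.2164i

X = [-2, -2.4271-3.2164i, 0.9271-3.3022i, 0.9271+3.3022i, -2.4271+3.2164i]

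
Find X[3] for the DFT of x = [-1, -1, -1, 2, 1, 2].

X[3] = Σ(n=0 to 5) x[n] · ω_6^(3n) where ω_6 = e^(-2πi/6)
= (-1)·ω_6^0 + (-1)·ω_6^3 + (-1)·ω_6^6 + (2)·ω_6^9 + (1)·ω_6^12 + (2)·ω_6^15

X[3] = -4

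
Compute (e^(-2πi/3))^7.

Since ω_3^3 = 1, powers reduce modulo 3.
7 mod 3 = 1
So ω_3^7 = ω_3^1 = e^(-2πi·1/3)

ω_3^7 = ω_3^1 = -0.5000-0.8660i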